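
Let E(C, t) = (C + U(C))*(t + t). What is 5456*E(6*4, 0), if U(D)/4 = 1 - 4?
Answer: 0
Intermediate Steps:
U(D) = -12 (U(D) = 4*(1 - 4) = 4*(-3) = -12)
E(C, t) = 2*t*(-12 + C) (E(C, t) = (C - 12)*(t + t) = (-12 + C)*(2*t) = 2*t*(-12 + C))
5456*E(6*4, 0) = 5456*(2*0*(-12 + 6*4)) = 5456*(2*0*(-12 + 24)) = 5456*(2*0*12) = 5456*0 = 0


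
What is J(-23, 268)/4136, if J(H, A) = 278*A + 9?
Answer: 74513/4136 ≈ 18.016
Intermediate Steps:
J(H, A) = 9 + 278*A
J(-23, 268)/4136 = (9 + 278*268)/4136 = (9 + 74504)*(1/4136) = 74513*(1/4136) = 74513/4136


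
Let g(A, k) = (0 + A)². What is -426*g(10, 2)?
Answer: -42600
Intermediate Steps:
g(A, k) = A²
-426*g(10, 2) = -426*10² = -426*100 = -42600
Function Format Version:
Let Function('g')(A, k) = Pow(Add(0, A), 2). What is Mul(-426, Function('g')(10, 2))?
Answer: -42600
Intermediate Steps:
Function('g')(A, k) = Pow(A, 2)
Mul(-426, Function('g')(10, 2)) = Mul(-426, Pow(10, 2)) = Mul(-426, 100) = -42600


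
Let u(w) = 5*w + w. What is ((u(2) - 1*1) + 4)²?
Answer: 225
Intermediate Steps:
u(w) = 6*w
((u(2) - 1*1) + 4)² = ((6*2 - 1*1) + 4)² = ((12 - 1) + 4)² = (11 + 4)² = 15² = 225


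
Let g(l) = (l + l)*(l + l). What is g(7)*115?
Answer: 22540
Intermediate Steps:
g(l) = 4*l² (g(l) = (2*l)*(2*l) = 4*l²)
g(7)*115 = (4*7²)*115 = (4*49)*115 = 196*115 = 22540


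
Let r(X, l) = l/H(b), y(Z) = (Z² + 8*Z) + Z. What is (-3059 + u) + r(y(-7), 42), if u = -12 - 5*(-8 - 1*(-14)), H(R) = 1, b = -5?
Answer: -3059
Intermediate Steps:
y(Z) = Z² + 9*Z
r(X, l) = l (r(X, l) = l/1 = l*1 = l)
u = -42 (u = -12 - 5*(-8 + 14) = -12 - 5*6 = -12 - 30 = -42)
(-3059 + u) + r(y(-7), 42) = (-3059 - 42) + 42 = -3101 + 42 = -3059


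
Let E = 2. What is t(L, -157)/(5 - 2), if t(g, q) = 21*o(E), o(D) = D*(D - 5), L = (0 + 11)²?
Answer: -42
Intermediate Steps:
L = 121 (L = 11² = 121)
o(D) = D*(-5 + D)
t(g, q) = -126 (t(g, q) = 21*(2*(-5 + 2)) = 21*(2*(-3)) = 21*(-6) = -126)
t(L, -157)/(5 - 2) = -126/(5 - 2) = -126/3 = -126*⅓ = -42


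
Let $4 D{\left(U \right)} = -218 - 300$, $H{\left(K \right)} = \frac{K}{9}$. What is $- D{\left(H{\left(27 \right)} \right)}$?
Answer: $\frac{259}{2} \approx 129.5$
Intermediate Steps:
$H{\left(K \right)} = \frac{K}{9}$ ($H{\left(K \right)} = K \frac{1}{9} = \frac{K}{9}$)
$D{\left(U \right)} = - \frac{259}{2}$ ($D{\left(U \right)} = \frac{-218 - 300}{4} = \frac{1}{4} \left(-518\right) = - \frac{259}{2}$)
$- D{\left(H{\left(27 \right)} \right)} = \left(-1\right) \left(- \frac{259}{2}\right) = \frac{259}{2}$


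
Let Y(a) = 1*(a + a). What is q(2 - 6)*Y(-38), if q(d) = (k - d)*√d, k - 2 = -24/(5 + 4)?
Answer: -1520*I/3 ≈ -506.67*I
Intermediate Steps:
Y(a) = 2*a (Y(a) = 1*(2*a) = 2*a)
k = -⅔ (k = 2 - 24/(5 + 4) = 2 - 24/(9*1) = 2 - 24/9 = 2 - 24*⅑ = 2 - 8/3 = -⅔ ≈ -0.66667)
q(d) = √d*(-⅔ - d) (q(d) = (-⅔ - d)*√d = √d*(-⅔ - d))
q(2 - 6)*Y(-38) = (√(2 - 6)*(-⅔ - (2 - 6)))*(2*(-38)) = (√(-4)*(-⅔ - 1*(-4)))*(-76) = ((2*I)*(-⅔ + 4))*(-76) = ((2*I)*(10/3))*(-76) = (20*I/3)*(-76) = -1520*I/3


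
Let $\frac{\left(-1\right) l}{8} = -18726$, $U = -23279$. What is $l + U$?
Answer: $126529$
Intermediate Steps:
$l = 149808$ ($l = \left(-8\right) \left(-18726\right) = 149808$)
$l + U = 149808 - 23279 = 126529$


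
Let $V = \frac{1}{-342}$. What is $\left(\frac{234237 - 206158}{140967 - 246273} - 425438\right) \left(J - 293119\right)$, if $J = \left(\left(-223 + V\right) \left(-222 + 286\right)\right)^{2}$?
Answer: $- \frac{266463389514391534702499}{3079252746} \approx -8.6535 \cdot 10^{13}$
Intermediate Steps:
$V = - \frac{1}{342} \approx -0.002924$
$J = \frac{5956255015936}{29241}$ ($J = \left(\left(-223 - \frac{1}{342}\right) \left(-222 + 286\right)\right)^{2} = \left(\left(- \frac{76267}{342}\right) 64\right)^{2} = \left(- \frac{2440544}{171}\right)^{2} = \frac{5956255015936}{29241} \approx 2.037 \cdot 10^{8}$)
$\left(\frac{234237 - 206158}{140967 - 246273} - 425438\right) \left(J - 293119\right) = \left(\frac{234237 - 206158}{140967 - 246273} - 425438\right) \left(\frac{5956255015936}{29241} - 293119\right) = \left(\frac{28079}{-105306} - 425438\right) \frac{5947683923257}{29241} = \left(28079 \left(- \frac{1}{105306}\right) - 425438\right) \frac{5947683923257}{29241} = \left(- \frac{28079}{105306} - 425438\right) \frac{5947683923257}{29241} = \left(- \frac{44801202107}{105306}\right) \frac{5947683923257}{29241} = - \frac{266463389514391534702499}{3079252746}$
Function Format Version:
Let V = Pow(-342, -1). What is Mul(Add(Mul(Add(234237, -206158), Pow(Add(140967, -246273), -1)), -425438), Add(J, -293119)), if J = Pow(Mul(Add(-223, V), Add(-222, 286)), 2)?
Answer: Rational(-266463389514391534702499, 3079252746) ≈ -8.6535e+13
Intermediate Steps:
V = Rational(-1, 342) ≈ -0.0029240
J = Rational(5956255015936, 29241) (J = Pow(Mul(Add(-223, Rational(-1, 342)), Add(-222, 286)), 2) = Pow(Mul(Rational(-76267, 342), 64), 2) = Pow(Rational(-2440544, 171), 2) = Rational(5956255015936, 29241) ≈ 2.0370e+8)
Mul(Add(Mul(Add(234237, -206158), Pow(Add(140967, -246273), -1)), -425438), Add(J, -293119)) = Mul(Add(Mul(Add(234237, -206158), Pow(Add(140967, -246273), -1)), -425438), Add(Rational(5956255015936, 29241), -293119)) = Mul(Add(Mul(28079, Pow(-105306, -1)), -425438), Rational(5947683923257, 29241)) = Mul(Add(Mul(28079, Rational(-1, 105306)), -425438), Rational(5947683923257, 29241)) = Mul(Add(Rational(-28079, 105306), -425438), Rational(5947683923257, 29241)) = Mul(Rational(-44801202107, 105306), Rational(5947683923257, 29241)) = Rational(-266463389514391534702499, 3079252746)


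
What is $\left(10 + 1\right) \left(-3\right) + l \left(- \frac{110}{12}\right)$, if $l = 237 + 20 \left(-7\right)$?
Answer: $- \frac{5533}{6} \approx -922.17$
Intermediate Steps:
$l = 97$ ($l = 237 - 140 = 97$)
$\left(10 + 1\right) \left(-3\right) + l \left(- \frac{110}{12}\right) = \left(10 + 1\right) \left(-3\right) + 97 \left(- \frac{110}{12}\right) = 11 \left(-3\right) + 97 \left(\left(-110\right) \frac{1}{12}\right) = -33 + 97 \left(- \frac{55}{6}\right) = -33 - \frac{5335}{6} = - \frac{5533}{6}$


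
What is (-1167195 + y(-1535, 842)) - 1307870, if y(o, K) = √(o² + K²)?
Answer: -2475065 + √3065189 ≈ -2.4733e+6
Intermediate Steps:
y(o, K) = √(K² + o²)
(-1167195 + y(-1535, 842)) - 1307870 = (-1167195 + √(842² + (-1535)²)) - 1307870 = (-1167195 + √(708964 + 2356225)) - 1307870 = (-1167195 + √3065189) - 1307870 = -2475065 + √3065189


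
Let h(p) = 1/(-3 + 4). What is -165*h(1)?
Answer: -165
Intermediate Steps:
h(p) = 1 (h(p) = 1/1 = 1)
-165*h(1) = -165*1 = -165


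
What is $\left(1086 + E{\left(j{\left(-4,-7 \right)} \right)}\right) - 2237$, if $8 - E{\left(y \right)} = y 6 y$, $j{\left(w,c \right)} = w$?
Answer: $-1239$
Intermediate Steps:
$E{\left(y \right)} = 8 - 6 y^{2}$ ($E{\left(y \right)} = 8 - y 6 y = 8 - 6 y y = 8 - 6 y^{2}$)
$\left(1086 + E{\left(j{\left(-4,-7 \right)} \right)}\right) - 2237 = \left(1086 + \left(8 - 6 \left(-4\right)^{2}\right)\right) - 2237 = \left(1086 + \left(8 - 96\right)\right) - 2237 = \left(1086 - 88\right) - 2237 = 998 - 2237 = -1239$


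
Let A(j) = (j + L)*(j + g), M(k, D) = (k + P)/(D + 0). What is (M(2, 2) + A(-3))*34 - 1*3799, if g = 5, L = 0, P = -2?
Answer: -4003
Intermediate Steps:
M(k, D) = (-2 + k)/D (M(k, D) = (k - 2)/(D + 0) = (-2 + k)/D)
A(j) = j*(5 + j) (A(j) = (j + 0)*(j + 5) = j*(5 + j))
(M(2, 2) + A(-3))*34 - 1*3799 = ((-2 + 2)/2 - 3*(5 - 3))*34 - 1*3799 = ((½)*0 - 3*2)*34 - 3799 = (0 - 6)*34 - 3799 = -6*34 - 3799 = -204 - 3799 = -4003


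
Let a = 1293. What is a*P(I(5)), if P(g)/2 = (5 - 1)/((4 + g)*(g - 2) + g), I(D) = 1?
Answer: -2586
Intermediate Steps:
P(g) = 8/(g + (-2 + g)*(4 + g)) (P(g) = 2*((5 - 1)/((4 + g)*(g - 2) + g)) = 2*(4/((4 + g)*(-2 + g) + g)) = 2*(4/((-2 + g)*(4 + g) + g)) = 2*(4/(g + (-2 + g)*(4 + g))) = 8/(g + (-2 + g)*(4 + g)))
a*P(I(5)) = 1293*(8/(-8 + 1² + 3*1)) = 1293*(8/(-8 + 1 + 3)) = 1293*(8/(-4)) = 1293*(8*(-¼)) = 1293*(-2) = -2586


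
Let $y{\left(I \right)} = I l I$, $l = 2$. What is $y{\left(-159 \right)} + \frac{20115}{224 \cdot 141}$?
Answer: $\frac{532323441}{10528} \approx 50563.0$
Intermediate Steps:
$y{\left(I \right)} = 2 I^{2}$ ($y{\left(I \right)} = I 2 I = 2 I I = 2 I^{2}$)
$y{\left(-159 \right)} + \frac{20115}{224 \cdot 141} = 2 \left(-159\right)^{2} + \frac{20115}{224 \cdot 141} = 2 \cdot 25281 + \frac{20115}{31584} = 50562 + 20115 \cdot \frac{1}{31584} = 50562 + \frac{6705}{10528} = \frac{532323441}{10528}$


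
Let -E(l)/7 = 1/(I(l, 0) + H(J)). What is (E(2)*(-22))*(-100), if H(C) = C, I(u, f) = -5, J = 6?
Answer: -15400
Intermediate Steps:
E(l) = -7 (E(l) = -7/(-5 + 6) = -7/1 = -7*1 = -7)
(E(2)*(-22))*(-100) = -7*(-22)*(-100) = 154*(-100) = -15400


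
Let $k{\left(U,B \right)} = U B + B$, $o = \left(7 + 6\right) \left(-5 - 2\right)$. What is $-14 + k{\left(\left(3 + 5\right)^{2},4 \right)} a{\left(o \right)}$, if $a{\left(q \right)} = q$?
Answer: $-23674$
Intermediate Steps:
$o = -91$ ($o = 13 \left(-7\right) = -91$)
$k{\left(U,B \right)} = B + B U$ ($k{\left(U,B \right)} = B U + B = B + B U$)
$-14 + k{\left(\left(3 + 5\right)^{2},4 \right)} a{\left(o \right)} = -14 + 4 \left(1 + \left(3 + 5\right)^{2}\right) \left(-91\right) = -14 + 4 \left(1 + 8^{2}\right) \left(-91\right) = -14 + 4 \left(1 + 64\right) \left(-91\right) = -14 + 4 \cdot 65 \left(-91\right) = -14 + 260 \left(-91\right) = -14 - 23660 = -23674$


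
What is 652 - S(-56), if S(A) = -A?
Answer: 596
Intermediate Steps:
652 - S(-56) = 652 - (-1)*(-56) = 652 - 1*56 = 652 - 56 = 596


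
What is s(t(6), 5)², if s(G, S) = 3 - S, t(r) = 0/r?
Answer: 4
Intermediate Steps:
t(r) = 0
s(t(6), 5)² = (3 - 1*5)² = (3 - 5)² = (-2)² = 4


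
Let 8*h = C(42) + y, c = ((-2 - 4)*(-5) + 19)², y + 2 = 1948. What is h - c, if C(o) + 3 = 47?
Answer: -8609/4 ≈ -2152.3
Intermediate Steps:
C(o) = 44 (C(o) = -3 + 47 = 44)
y = 1946 (y = -2 + 1948 = 1946)
c = 2401 (c = (-6*(-5) + 19)² = (30 + 19)² = 49² = 2401)
h = 995/4 (h = (44 + 1946)/8 = (⅛)*1990 = 995/4 ≈ 248.75)
h - c = 995/4 - 1*2401 = 995/4 - 2401 = -8609/4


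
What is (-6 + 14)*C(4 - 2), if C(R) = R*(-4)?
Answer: -64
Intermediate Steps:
C(R) = -4*R
(-6 + 14)*C(4 - 2) = (-6 + 14)*(-4*(4 - 2)) = 8*(-4*2) = 8*(-8) = -64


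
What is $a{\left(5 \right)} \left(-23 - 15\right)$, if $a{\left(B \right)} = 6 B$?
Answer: $-1140$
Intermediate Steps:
$a{\left(5 \right)} \left(-23 - 15\right) = 6 \cdot 5 \left(-23 - 15\right) = 30 \left(-38\right) = -1140$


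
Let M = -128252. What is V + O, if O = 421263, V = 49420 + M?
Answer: 342431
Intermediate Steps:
V = -78832 (V = 49420 - 128252 = -78832)
V + O = -78832 + 421263 = 342431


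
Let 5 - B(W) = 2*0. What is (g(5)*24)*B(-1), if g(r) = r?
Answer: 600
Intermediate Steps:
B(W) = 5 (B(W) = 5 - 2*0 = 5 - 1*0 = 5 + 0 = 5)
(g(5)*24)*B(-1) = (5*24)*5 = 120*5 = 600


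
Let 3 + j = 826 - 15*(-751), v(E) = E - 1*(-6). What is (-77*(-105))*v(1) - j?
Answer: 44507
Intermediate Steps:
v(E) = 6 + E (v(E) = E + 6 = 6 + E)
j = 12088 (j = -3 + (826 - 15*(-751)) = -3 + (826 + 11265) = -3 + 12091 = 12088)
(-77*(-105))*v(1) - j = (-77*(-105))*(6 + 1) - 1*12088 = 8085*7 - 12088 = 56595 - 12088 = 44507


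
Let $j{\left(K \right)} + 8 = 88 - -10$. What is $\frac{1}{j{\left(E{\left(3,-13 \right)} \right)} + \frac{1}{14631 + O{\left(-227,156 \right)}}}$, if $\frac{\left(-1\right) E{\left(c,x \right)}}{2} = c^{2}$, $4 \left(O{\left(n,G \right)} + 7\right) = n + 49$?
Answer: $\frac{29159}{2624312} \approx 0.011111$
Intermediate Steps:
$O{\left(n,G \right)} = \frac{21}{4} + \frac{n}{4}$ ($O{\left(n,G \right)} = -7 + \frac{n + 49}{4} = -7 + \frac{49 + n}{4} = -7 + \left(\frac{49}{4} + \frac{n}{4}\right) = \frac{21}{4} + \frac{n}{4}$)
$E{\left(c,x \right)} = - 2 c^{2}$
$j{\left(K \right)} = 90$ ($j{\left(K \right)} = -8 + \left(88 - -10\right) = -8 + \left(88 + 10\right) = -8 + 98 = 90$)
$\frac{1}{j{\left(E{\left(3,-13 \right)} \right)} + \frac{1}{14631 + O{\left(-227,156 \right)}}} = \frac{1}{90 + \frac{1}{14631 + \left(\frac{21}{4} + \frac{1}{4} \left(-227\right)\right)}} = \frac{1}{90 + \frac{1}{14631 + \left(\frac{21}{4} - \frac{227}{4}\right)}} = \frac{1}{90 + \frac{1}{14631 - \frac{103}{2}}} = \frac{1}{90 + \frac{1}{\frac{29159}{2}}} = \frac{1}{90 + \frac{2}{29159}} = \frac{1}{\frac{2624312}{29159}} = \frac{29159}{2624312}$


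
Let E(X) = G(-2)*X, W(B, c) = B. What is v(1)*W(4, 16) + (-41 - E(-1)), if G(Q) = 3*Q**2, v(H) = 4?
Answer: -13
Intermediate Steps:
E(X) = 12*X (E(X) = (3*(-2)**2)*X = (3*4)*X = 12*X)
v(1)*W(4, 16) + (-41 - E(-1)) = 4*4 + (-41 - 12*(-1)) = 16 + (-41 - 1*(-12)) = 16 + (-41 + 12) = 16 - 29 = -13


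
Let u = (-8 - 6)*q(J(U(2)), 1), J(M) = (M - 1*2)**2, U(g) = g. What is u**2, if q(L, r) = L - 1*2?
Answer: 784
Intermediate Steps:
J(M) = (-2 + M)**2 (J(M) = (M - 2)**2 = (-2 + M)**2)
q(L, r) = -2 + L (q(L, r) = L - 2 = -2 + L)
u = 28 (u = (-8 - 6)*(-2 + (-2 + 2)**2) = -14*(-2 + 0**2) = -14*(-2 + 0) = -14*(-2) = 28)
u**2 = 28**2 = 784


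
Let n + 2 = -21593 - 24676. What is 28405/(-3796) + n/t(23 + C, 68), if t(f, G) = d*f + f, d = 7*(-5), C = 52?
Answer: 3969691/372300 ≈ 10.663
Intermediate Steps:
d = -35
t(f, G) = -34*f (t(f, G) = -35*f + f = -34*f)
n = -46271 (n = -2 + (-21593 - 24676) = -2 - 46269 = -46271)
28405/(-3796) + n/t(23 + C, 68) = 28405/(-3796) - 46271*(-1/(34*(23 + 52))) = 28405*(-1/3796) - 46271/((-34*75)) = -2185/292 - 46271/(-2550) = -2185/292 - 46271*(-1/2550) = -2185/292 + 46271/2550 = 3969691/372300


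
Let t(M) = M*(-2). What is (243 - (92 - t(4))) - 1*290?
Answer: -147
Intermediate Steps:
t(M) = -2*M
(243 - (92 - t(4))) - 1*290 = (243 - (92 - (-2)*4)) - 1*290 = (243 - (92 - 1*(-8))) - 290 = (243 - (92 + 8)) - 290 = (243 - 1*100) - 290 = (243 - 100) - 290 = 143 - 290 = -147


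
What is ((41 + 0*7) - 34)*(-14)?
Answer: -98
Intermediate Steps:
((41 + 0*7) - 34)*(-14) = ((41 + 0) - 34)*(-14) = (41 - 34)*(-14) = 7*(-14) = -98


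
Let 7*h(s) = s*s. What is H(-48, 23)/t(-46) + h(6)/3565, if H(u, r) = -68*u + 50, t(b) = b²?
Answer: 1799501/1147930 ≈ 1.5676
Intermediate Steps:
h(s) = s²/7 (h(s) = (s*s)/7 = s²/7)
H(u, r) = 50 - 68*u
H(-48, 23)/t(-46) + h(6)/3565 = (50 - 68*(-48))/((-46)²) + ((⅐)*6²)/3565 = (50 + 3264)/2116 + ((⅐)*36)*(1/3565) = 3314*(1/2116) + (36/7)*(1/3565) = 1657/1058 + 36/24955 = 1799501/1147930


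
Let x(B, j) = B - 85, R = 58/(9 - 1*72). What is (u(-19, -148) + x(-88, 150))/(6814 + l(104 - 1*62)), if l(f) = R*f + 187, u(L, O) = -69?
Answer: -726/20887 ≈ -0.034758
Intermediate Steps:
R = -58/63 (R = 58/(9 - 72) = 58/(-63) = 58*(-1/63) = -58/63 ≈ -0.92064)
x(B, j) = -85 + B
l(f) = 187 - 58*f/63 (l(f) = -58*f/63 + 187 = 187 - 58*f/63)
(u(-19, -148) + x(-88, 150))/(6814 + l(104 - 1*62)) = (-69 + (-85 - 88))/(6814 + (187 - 58*(104 - 1*62)/63)) = (-69 - 173)/(6814 + (187 - 58*(104 - 62)/63)) = -242/(6814 + (187 - 58/63*42)) = -242/(6814 + (187 - 116/3)) = -242/(6814 + 445/3) = -242/20887/3 = -242*3/20887 = -726/20887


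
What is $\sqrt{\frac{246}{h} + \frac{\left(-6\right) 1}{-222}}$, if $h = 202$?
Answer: $\frac{2 \sqrt{4346131}}{3737} \approx 1.1157$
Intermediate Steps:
$\sqrt{\frac{246}{h} + \frac{\left(-6\right) 1}{-222}} = \sqrt{\frac{246}{202} + \frac{\left(-6\right) 1}{-222}} = \sqrt{246 \cdot \frac{1}{202} - - \frac{1}{37}} = \sqrt{\frac{123}{101} + \frac{1}{37}} = \sqrt{\frac{4652}{3737}} = \frac{2 \sqrt{4346131}}{3737}$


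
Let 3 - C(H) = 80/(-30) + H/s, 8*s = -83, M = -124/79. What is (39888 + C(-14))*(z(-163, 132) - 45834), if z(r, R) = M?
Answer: -35968169458870/19671 ≈ -1.8285e+9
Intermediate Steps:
M = -124/79 (M = -124*1/79 = -124/79 ≈ -1.5696)
s = -83/8 (s = (1/8)*(-83) = -83/8 ≈ -10.375)
C(H) = 17/3 + 8*H/83 (C(H) = 3 - (80/(-30) + H/(-83/8)) = 3 - (80*(-1/30) + H*(-8/83)) = 3 - (-8/3 - 8*H/83) = 3 + (8/3 + 8*H/83) = 17/3 + 8*H/83)
z(r, R) = -124/79
(39888 + C(-14))*(z(-163, 132) - 45834) = (39888 + (17/3 + (8/83)*(-14)))*(-124/79 - 45834) = (39888 + (17/3 - 112/83))*(-3621010/79) = (39888 + 1075/249)*(-3621010/79) = (9933187/249)*(-3621010/79) = -35968169458870/19671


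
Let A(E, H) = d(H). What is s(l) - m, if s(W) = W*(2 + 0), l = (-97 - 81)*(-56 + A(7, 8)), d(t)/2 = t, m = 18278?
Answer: -4038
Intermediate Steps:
d(t) = 2*t
A(E, H) = 2*H
l = 7120 (l = (-97 - 81)*(-56 + 2*8) = -178*(-56 + 16) = -178*(-40) = 7120)
s(W) = 2*W (s(W) = W*2 = 2*W)
s(l) - m = 2*7120 - 1*18278 = 14240 - 18278 = -4038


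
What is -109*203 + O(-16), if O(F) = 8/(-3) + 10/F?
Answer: -531127/24 ≈ -22130.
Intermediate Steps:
O(F) = -8/3 + 10/F (O(F) = 8*(-⅓) + 10/F = -8/3 + 10/F)
-109*203 + O(-16) = -109*203 + (-8/3 + 10/(-16)) = -22127 + (-8/3 + 10*(-1/16)) = -22127 + (-8/3 - 5/8) = -22127 - 79/24 = -531127/24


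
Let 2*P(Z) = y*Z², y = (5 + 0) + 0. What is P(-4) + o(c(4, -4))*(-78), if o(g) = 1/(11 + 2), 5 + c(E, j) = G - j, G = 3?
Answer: 34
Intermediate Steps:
y = 5 (y = 5 + 0 = 5)
c(E, j) = -2 - j (c(E, j) = -5 + (3 - j) = -2 - j)
P(Z) = 5*Z²/2 (P(Z) = (5*Z²)/2 = 5*Z²/2)
o(g) = 1/13
P(-4) + o(c(4, -4))*(-78) = (5/2)*(-4)² + (1/13)*(-78) = (5/2)*16 - 6 = 40 - 6 = 34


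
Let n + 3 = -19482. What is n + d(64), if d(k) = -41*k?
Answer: -22109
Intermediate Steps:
n = -19485 (n = -3 - 19482 = -19485)
n + d(64) = -19485 - 41*64 = -19485 - 2624 = -22109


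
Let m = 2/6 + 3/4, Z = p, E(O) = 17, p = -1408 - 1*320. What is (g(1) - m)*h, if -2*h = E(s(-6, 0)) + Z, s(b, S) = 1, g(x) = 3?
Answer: 39353/24 ≈ 1639.7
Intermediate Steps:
p = -1728 (p = -1408 - 320 = -1728)
Z = -1728
m = 13/12 (m = 2*(⅙) + 3*(¼) = ⅓ + ¾ = 13/12 ≈ 1.0833)
h = 1711/2 (h = -(17 - 1728)/2 = -½*(-1711) = 1711/2 ≈ 855.50)
(g(1) - m)*h = (3 - 1*13/12)*(1711/2) = (3 - 13/12)*(1711/2) = (23/12)*(1711/2) = 39353/24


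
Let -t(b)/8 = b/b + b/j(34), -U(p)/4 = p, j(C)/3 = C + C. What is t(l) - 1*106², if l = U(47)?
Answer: -573068/51 ≈ -11237.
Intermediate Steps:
j(C) = 6*C (j(C) = 3*(C + C) = 3*(2*C) = 6*C)
U(p) = -4*p
l = -188 (l = -4*47 = -188)
t(b) = -8 - 2*b/51 (t(b) = -8*(b/b + b/((6*34))) = -8*(1 + b/204) = -8 - 2*b/51)
t(l) - 1*106² = (-8 - 2/51*(-188)) - 1*106² = (-8 + 376/51) - 1*11236 = -32/51 - 11236 = -573068/51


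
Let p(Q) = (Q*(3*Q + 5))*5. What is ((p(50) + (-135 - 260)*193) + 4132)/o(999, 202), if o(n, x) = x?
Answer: -33353/202 ≈ -165.11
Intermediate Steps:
p(Q) = 5*Q*(5 + 3*Q) (p(Q) = (Q*(5 + 3*Q))*5 = 5*Q*(5 + 3*Q))
((p(50) + (-135 - 260)*193) + 4132)/o(999, 202) = ((5*50*(5 + 3*50) + (-135 - 260)*193) + 4132)/202 = ((5*50*(5 + 150) - 395*193) + 4132)*(1/202) = ((5*50*155 - 76235) + 4132)*(1/202) = ((38750 - 76235) + 4132)*(1/202) = (-37485 + 4132)*(1/202) = -33353*1/202 = -33353/202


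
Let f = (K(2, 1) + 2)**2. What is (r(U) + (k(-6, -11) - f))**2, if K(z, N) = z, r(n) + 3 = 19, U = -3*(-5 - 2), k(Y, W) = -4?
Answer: 16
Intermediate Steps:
U = 21 (U = -3*(-7) = 21)
r(n) = 16 (r(n) = -3 + 19 = 16)
f = 16 (f = (2 + 2)**2 = 4**2 = 16)
(r(U) + (k(-6, -11) - f))**2 = (16 + (-4 - 1*16))**2 = (16 + (-4 - 16))**2 = (16 - 20)**2 = (-4)**2 = 16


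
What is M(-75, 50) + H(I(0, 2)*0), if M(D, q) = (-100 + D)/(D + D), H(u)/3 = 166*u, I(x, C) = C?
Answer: 7/6 ≈ 1.1667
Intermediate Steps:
H(u) = 498*u (H(u) = 3*(166*u) = 498*u)
M(D, q) = (-100 + D)/(2*D) (M(D, q) = (-100 + D)/((2*D)) = (-100 + D)*(1/(2*D)) = (-100 + D)/(2*D))
M(-75, 50) + H(I(0, 2)*0) = (½)*(-100 - 75)/(-75) + 498*(2*0) = (½)*(-1/75)*(-175) + 498*0 = 7/6 + 0 = 7/6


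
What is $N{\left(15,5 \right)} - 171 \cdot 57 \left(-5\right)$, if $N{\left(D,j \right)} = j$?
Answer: $48740$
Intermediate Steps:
$N{\left(15,5 \right)} - 171 \cdot 57 \left(-5\right) = 5 - 171 \cdot 57 \left(-5\right) = 5 - -48735 = 5 + 48735 = 48740$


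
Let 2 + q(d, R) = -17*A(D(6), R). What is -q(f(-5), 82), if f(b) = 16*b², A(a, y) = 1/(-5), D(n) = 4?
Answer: -7/5 ≈ -1.4000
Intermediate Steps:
A(a, y) = -⅕
q(d, R) = 7/5 (q(d, R) = -2 - 17*(-⅕) = -2 + 17/5 = 7/5)
-q(f(-5), 82) = -1*7/5 = -7/5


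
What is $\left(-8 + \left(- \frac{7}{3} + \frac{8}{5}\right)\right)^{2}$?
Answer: $\frac{17161}{225} \approx 76.271$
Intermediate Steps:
$\left(-8 + \left(- \frac{7}{3} + \frac{8}{5}\right)\right)^{2} = \left(-8 - \frac{11}{15}\right)^{2} = \left(- \frac{131}{15}\right)^{2} = \frac{17161}{225}$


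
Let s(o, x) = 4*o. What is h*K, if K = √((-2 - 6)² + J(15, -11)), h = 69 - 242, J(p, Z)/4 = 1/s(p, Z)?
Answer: -5363*√15/15 ≈ -1384.7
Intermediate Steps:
J(p, Z) = 1/p (J(p, Z) = 4/((4*p)) = 4*(1/(4*p)) = 1/p)
h = -173
K = 31*√15/15 (K = √((-2 - 6)² + 1/15) = √((-8)² + 1/15) = √(64 + 1/15) = √(961/15) = 31*√15/15 ≈ 8.0042)
h*K = -5363*√15/15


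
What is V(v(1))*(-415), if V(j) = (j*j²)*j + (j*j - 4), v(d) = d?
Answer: 830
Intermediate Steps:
V(j) = -4 + j² + j⁴ (V(j) = j³*j + (j² - 4) = j⁴ + (-4 + j²) = -4 + j² + j⁴)
V(v(1))*(-415) = (-4 + 1² + 1⁴)*(-415) = (-4 + 1 + 1)*(-415) = -2*(-415) = 830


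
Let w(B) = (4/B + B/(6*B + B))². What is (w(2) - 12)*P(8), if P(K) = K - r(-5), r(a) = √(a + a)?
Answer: -2904/49 + 363*I*√10/49 ≈ -59.265 + 23.427*I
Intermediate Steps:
r(a) = √2*√a (r(a) = √(2*a) = √2*√a)
P(K) = K - I*√10 (P(K) = K - √2*√(-5) = K - √2*I*√5 = K - I*√10)
w(B) = (⅐ + 4/B)² (w(B) = (4/B + B/((7*B)))² = (4/B + B*(1/(7*B)))² = (4/B + ⅐)² = (⅐ + 4/B)²)
(w(2) - 12)*P(8) = ((1/49)*(28 + 2)²/2² - 12)*(8 - I*√10) = ((1/49)*(¼)*30² - 12)*(8 - I*√10) = ((1/49)*(¼)*900 - 12)*(8 - I*√10) = (225/49 - 12)*(8 - I*√10) = -363*(8 - I*√10)/49 = -2904/49 + 363*I*√10/49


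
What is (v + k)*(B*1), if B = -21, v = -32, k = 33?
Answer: -21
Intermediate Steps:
(v + k)*(B*1) = (-32 + 33)*(-21*1) = 1*(-21) = -21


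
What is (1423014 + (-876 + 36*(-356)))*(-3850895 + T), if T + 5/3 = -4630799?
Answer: -11953440300338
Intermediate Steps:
T = -13892402/3 (T = -5/3 - 4630799 = -13892402/3 ≈ -4.6308e+6)
(1423014 + (-876 + 36*(-356)))*(-3850895 + T) = (1423014 + (-876 + 36*(-356)))*(-3850895 - 13892402/3) = (1423014 + (-876 - 12816))*(-25445087/3) = (1423014 - 13692)*(-25445087/3) = 1409322*(-25445087/3) = -11953440300338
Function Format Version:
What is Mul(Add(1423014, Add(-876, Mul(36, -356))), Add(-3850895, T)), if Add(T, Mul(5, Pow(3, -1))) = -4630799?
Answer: -11953440300338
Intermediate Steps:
T = Rational(-13892402, 3) (T = Add(Rational(-5, 3), -4630799) = Rational(-13892402, 3) ≈ -4.6308e+6)
Mul(Add(1423014, Add(-876, Mul(36, -356))), Add(-3850895, T)) = Mul(Add(1423014, Add(-876, Mul(36, -356))), Add(-3850895, Rational(-13892402, 3))) = Mul(Add(1423014, Add(-876, -12816)), Rational(-25445087, 3)) = Mul(Add(1423014, -13692), Rational(-25445087, 3)) = Mul(1409322, Rational(-25445087, 3)) = -11953440300338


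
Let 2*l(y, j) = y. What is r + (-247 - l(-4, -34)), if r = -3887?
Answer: -4132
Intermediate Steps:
l(y, j) = y/2
r + (-247 - l(-4, -34)) = -3887 + (-247 - (-4)/2) = -3887 + (-247 - 1*(-2)) = -3887 + (-247 + 2) = -3887 - 245 = -4132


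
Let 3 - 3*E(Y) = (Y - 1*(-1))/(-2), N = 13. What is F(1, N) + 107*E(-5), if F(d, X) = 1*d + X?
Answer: 149/3 ≈ 49.667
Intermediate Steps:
F(d, X) = X + d (F(d, X) = d + X = X + d)
E(Y) = 7/6 + Y/6 (E(Y) = 1 - (Y - 1*(-1))/(3*(-2)) = 1 - (Y + 1)*(-1)/(3*2) = 1 - (1 + Y)*(-1)/(3*2) = 1 - (-1/2 - Y/2)/3 = 1 + (1/6 + Y/6) = 7/6 + Y/6)
F(1, N) + 107*E(-5) = (13 + 1) + 107*(7/6 + (1/6)*(-5)) = 14 + 107*(7/6 - 5/6) = 14 + 107*(1/3) = 14 + 107/3 = 149/3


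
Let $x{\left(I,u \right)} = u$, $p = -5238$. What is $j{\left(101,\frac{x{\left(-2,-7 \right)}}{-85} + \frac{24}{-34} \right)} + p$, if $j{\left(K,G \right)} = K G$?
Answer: $- \frac{450583}{85} \approx -5301.0$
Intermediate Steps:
$j{\left(K,G \right)} = G K$
$j{\left(101,\frac{x{\left(-2,-7 \right)}}{-85} + \frac{24}{-34} \right)} + p = \left(- \frac{7}{-85} + \frac{24}{-34}\right) 101 - 5238 = \left(\left(-7\right) \left(- \frac{1}{85}\right) + 24 \left(- \frac{1}{34}\right)\right) 101 - 5238 = \left(\frac{7}{85} - \frac{12}{17}\right) 101 - 5238 = \left(- \frac{53}{85}\right) 101 - 5238 = - \frac{5353}{85} - 5238 = - \frac{450583}{85}$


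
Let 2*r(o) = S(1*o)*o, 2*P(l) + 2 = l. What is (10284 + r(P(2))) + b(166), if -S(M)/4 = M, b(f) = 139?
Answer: 10423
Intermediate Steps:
P(l) = -1 + l/2
S(M) = -4*M
r(o) = -2*o**2 (r(o) = ((-4*o)*o)/2 = (-4*o**2)/2 = -2*o**2)
(10284 + r(P(2))) + b(166) = (10284 - 2*(-1 + (1/2)*2)**2) + 139 = (10284 - 2*(-1 + 1)**2) + 139 = (10284 - 2*0**2) + 139 = (10284 - 2*0) + 139 = (10284 + 0) + 139 = 10284 + 139 = 10423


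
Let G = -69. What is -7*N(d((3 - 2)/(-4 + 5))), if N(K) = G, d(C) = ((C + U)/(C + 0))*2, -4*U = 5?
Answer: 483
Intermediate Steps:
U = -5/4 (U = -¼*5 = -5/4 ≈ -1.2500)
d(C) = 2*(-5/4 + C)/C (d(C) = ((C - 5/4)/(C + 0))*2 = ((-5/4 + C)/C)*2 = 2*(-5/4 + C)/C)
N(K) = -69
-7*N(d((3 - 2)/(-4 + 5))) = -7*(-69) = 483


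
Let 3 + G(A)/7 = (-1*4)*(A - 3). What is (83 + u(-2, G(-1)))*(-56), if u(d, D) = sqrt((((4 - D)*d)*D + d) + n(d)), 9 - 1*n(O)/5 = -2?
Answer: -4648 - 56*sqrt(15887) ≈ -11706.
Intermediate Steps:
G(A) = 63 - 28*A (G(A) = -21 + 7*((-1*4)*(A - 3)) = -21 + 7*(-4*(-3 + A)) = -21 + 7*(12 - 4*A) = -21 + (84 - 28*A) = 63 - 28*A)
n(O) = 55 (n(O) = 45 - 5*(-2) = 45 + 10 = 55)
u(d, D) = sqrt(55 + d + D*d*(4 - D)) (u(d, D) = sqrt((((4 - D)*d)*D + d) + 55) = sqrt(((d*(4 - D))*D + d) + 55) = sqrt((D*d*(4 - D) + d) + 55) = sqrt((d + D*d*(4 - D)) + 55) = sqrt(55 + d + D*d*(4 - D)))
(83 + u(-2, G(-1)))*(-56) = (83 + sqrt(55 - 2 - 1*(-2)*(63 - 28*(-1))**2 + 4*(63 - 28*(-1))*(-2)))*(-56) = (83 + sqrt(55 - 2 - 1*(-2)*(63 + 28)**2 + 4*(63 + 28)*(-2)))*(-56) = (83 + sqrt(55 - 2 - 1*(-2)*91**2 + 4*91*(-2)))*(-56) = (83 + sqrt(55 - 2 - 1*(-2)*8281 - 728))*(-56) = (83 + sqrt(55 - 2 + 16562 - 728))*(-56) = (83 + sqrt(15887))*(-56) = -4648 - 56*sqrt(15887)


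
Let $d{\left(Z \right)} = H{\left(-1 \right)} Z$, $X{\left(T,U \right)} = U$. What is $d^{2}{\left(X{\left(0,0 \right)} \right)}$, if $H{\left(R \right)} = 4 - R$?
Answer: $0$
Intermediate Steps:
$d{\left(Z \right)} = 5 Z$ ($d{\left(Z \right)} = \left(4 - -1\right) Z = \left(4 + 1\right) Z = 5 Z$)
$d^{2}{\left(X{\left(0,0 \right)} \right)} = \left(5 \cdot 0\right)^{2} = 0^{2} = 0$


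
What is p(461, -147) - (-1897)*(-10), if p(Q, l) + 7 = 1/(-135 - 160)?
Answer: -5598216/295 ≈ -18977.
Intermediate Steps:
p(Q, l) = -2066/295 (p(Q, l) = -7 + 1/(-135 - 160) = -7 + 1/(-295) = -7 - 1/295 = -2066/295)
p(461, -147) - (-1897)*(-10) = -2066/295 - (-1897)*(-10) = -2066/295 - 1*18970 = -2066/295 - 18970 = -5598216/295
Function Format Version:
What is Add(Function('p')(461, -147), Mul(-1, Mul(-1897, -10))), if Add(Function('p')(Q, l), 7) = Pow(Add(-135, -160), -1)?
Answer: Rational(-5598216, 295) ≈ -18977.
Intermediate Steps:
Function('p')(Q, l) = Rational(-2066, 295) (Function('p')(Q, l) = Add(-7, Pow(Add(-135, -160), -1)) = Add(-7, Pow(-295, -1)) = Add(-7, Rational(-1, 295)) = Rational(-2066, 295))
Add(Function('p')(461, -147), Mul(-1, Mul(-1897, -10))) = Add(Rational(-2066, 295), Mul(-1, Mul(-1897, -10))) = Add(Rational(-2066, 295), Mul(-1, 18970)) = Add(Rational(-2066, 295), -18970) = Rational(-5598216, 295)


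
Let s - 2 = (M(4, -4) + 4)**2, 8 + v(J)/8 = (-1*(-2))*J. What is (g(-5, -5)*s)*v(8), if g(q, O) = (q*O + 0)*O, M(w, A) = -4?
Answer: -16000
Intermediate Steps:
v(J) = -64 + 16*J (v(J) = -64 + 8*((-1*(-2))*J) = -64 + 8*(2*J) = -64 + 16*J)
g(q, O) = q*O**2 (g(q, O) = (O*q + 0)*O = (O*q)*O = q*O**2)
s = 2 (s = 2 + (-4 + 4)**2 = 2 + 0**2 = 2 + 0 = 2)
(g(-5, -5)*s)*v(8) = (-5*(-5)**2*2)*(-64 + 16*8) = (-5*25*2)*(-64 + 128) = -125*2*64 = -250*64 = -16000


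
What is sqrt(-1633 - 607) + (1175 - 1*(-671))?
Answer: 1846 + 8*I*sqrt(35) ≈ 1846.0 + 47.329*I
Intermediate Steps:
sqrt(-1633 - 607) + (1175 - 1*(-671)) = sqrt(-2240) + (1175 + 671) = 8*I*sqrt(35) + 1846 = 1846 + 8*I*sqrt(35)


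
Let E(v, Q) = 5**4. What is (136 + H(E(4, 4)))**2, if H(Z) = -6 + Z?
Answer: 570025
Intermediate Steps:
E(v, Q) = 625
(136 + H(E(4, 4)))**2 = (136 + (-6 + 625))**2 = (136 + 619)**2 = 755**2 = 570025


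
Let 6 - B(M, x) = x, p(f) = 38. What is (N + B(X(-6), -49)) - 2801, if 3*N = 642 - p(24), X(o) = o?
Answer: -7634/3 ≈ -2544.7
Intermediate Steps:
B(M, x) = 6 - x
N = 604/3 (N = (642 - 1*38)/3 = (642 - 38)/3 = (⅓)*604 = 604/3 ≈ 201.33)
(N + B(X(-6), -49)) - 2801 = (604/3 + (6 - 1*(-49))) - 2801 = (604/3 + (6 + 49)) - 2801 = (604/3 + 55) - 2801 = 769/3 - 2801 = -7634/3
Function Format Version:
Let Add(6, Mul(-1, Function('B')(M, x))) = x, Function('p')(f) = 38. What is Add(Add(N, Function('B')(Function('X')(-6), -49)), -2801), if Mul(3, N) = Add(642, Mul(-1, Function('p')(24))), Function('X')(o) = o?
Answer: Rational(-7634, 3) ≈ -2544.7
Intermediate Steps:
Function('B')(M, x) = Add(6, Mul(-1, x))
N = Rational(604, 3) (N = Mul(Rational(1, 3), Add(642, Mul(-1, 38))) = Mul(Rational(1, 3), Add(642, -38)) = Mul(Rational(1, 3), 604) = Rational(604, 3) ≈ 201.33)
Add(Add(N, Function('B')(Function('X')(-6), -49)), -2801) = Add(Add(Rational(604, 3), Add(6, Mul(-1, -49))), -2801) = Add(Add(Rational(604, 3), Add(6, 49)), -2801) = Add(Add(Rational(604, 3), 55), -2801) = Add(Rational(769, 3), -2801) = Rational(-7634, 3)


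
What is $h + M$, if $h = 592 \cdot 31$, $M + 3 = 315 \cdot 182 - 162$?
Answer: $75517$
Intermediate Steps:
$M = 57165$ ($M = -3 + \left(315 \cdot 182 - 162\right) = -3 + \left(57330 - 162\right) = -3 + 57168 = 57165$)
$h = 18352$
$h + M = 18352 + 57165 = 75517$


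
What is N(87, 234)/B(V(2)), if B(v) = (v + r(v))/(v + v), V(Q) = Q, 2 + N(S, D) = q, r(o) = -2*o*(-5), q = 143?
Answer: 282/11 ≈ 25.636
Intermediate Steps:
r(o) = 10*o
N(S, D) = 141 (N(S, D) = -2 + 143 = 141)
B(v) = 11/2 (B(v) = (v + 10*v)/(v + v) = (11*v)/((2*v)) = (11*v)*(1/(2*v)) = 11/2)
N(87, 234)/B(V(2)) = 141/(11/2) = 141*(2/11) = 282/11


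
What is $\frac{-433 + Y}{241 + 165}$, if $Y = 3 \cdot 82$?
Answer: $- \frac{187}{406} \approx -0.46059$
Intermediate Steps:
$Y = 246$
$\frac{-433 + Y}{241 + 165} = \frac{-433 + 246}{241 + 165} = - \frac{187}{406}$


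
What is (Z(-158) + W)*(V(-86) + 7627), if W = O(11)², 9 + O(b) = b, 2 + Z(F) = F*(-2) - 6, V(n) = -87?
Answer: 2352480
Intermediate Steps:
Z(F) = -8 - 2*F (Z(F) = -2 + (F*(-2) - 6) = -2 + (-2*F - 6) = -2 + (-6 - 2*F) = -8 - 2*F)
O(b) = -9 + b
W = 4 (W = (-9 + 11)² = 2² = 4)
(Z(-158) + W)*(V(-86) + 7627) = ((-8 - 2*(-158)) + 4)*(-87 + 7627) = ((-8 + 316) + 4)*7540 = (308 + 4)*7540 = 312*7540 = 2352480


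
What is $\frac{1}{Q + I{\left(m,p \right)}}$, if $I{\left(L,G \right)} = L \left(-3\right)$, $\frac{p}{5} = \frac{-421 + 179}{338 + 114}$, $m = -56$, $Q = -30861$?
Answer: $- \frac{1}{30693} \approx -3.2581 \cdot 10^{-5}$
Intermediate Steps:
$p = - \frac{605}{226}$ ($p = 5 \frac{-421 + 179}{338 + 114} = 5 \left(- \frac{242}{452}\right) = 5 \left(\left(-242\right) \frac{1}{452}\right) = 5 \left(- \frac{121}{226}\right) = - \frac{605}{226} \approx -2.677$)
$I{\left(L,G \right)} = - 3 L$
$\frac{1}{Q + I{\left(m,p \right)}} = \frac{1}{-30861 - -168} = \frac{1}{-30861 + 168} = \frac{1}{-30693} = - \frac{1}{30693}$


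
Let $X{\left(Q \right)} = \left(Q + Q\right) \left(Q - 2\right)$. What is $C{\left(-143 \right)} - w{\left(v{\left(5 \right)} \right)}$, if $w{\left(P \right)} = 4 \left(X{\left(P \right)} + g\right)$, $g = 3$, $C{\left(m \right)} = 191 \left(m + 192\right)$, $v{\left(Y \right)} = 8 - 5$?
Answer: $9323$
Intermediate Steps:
$v{\left(Y \right)} = 3$ ($v{\left(Y \right)} = 8 - 5 = 3$)
$C{\left(m \right)} = 36672 + 191 m$ ($C{\left(m \right)} = 191 \left(192 + m\right) = 36672 + 191 m$)
$X{\left(Q \right)} = 2 Q \left(-2 + Q\right)$
$w{\left(P \right)} = 12 + 8 P \left(-2 + P\right)$ ($w{\left(P \right)} = 4 \left(2 P \left(-2 + P\right) + 3\right) = 4 \left(3 + 2 P \left(-2 + P\right)\right) = 12 + 8 P \left(-2 + P\right)$)
$C{\left(-143 \right)} - w{\left(v{\left(5 \right)} \right)} = \left(36672 + 191 \left(-143\right)\right) - \left(12 + 8 \cdot 3 \left(-2 + 3\right)\right) = \left(36672 - 27313\right) - \left(12 + 8 \cdot 3 \cdot 1\right) = 9359 - \left(12 + 24\right) = 9359 - 36 = 9323$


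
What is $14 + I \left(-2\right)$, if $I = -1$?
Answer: $16$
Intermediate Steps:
$14 + I \left(-2\right) = 14 - -2 = 14 + 2 = 16$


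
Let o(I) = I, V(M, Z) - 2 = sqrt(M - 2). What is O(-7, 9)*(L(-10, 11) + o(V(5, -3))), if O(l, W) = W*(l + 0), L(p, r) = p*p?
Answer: -6426 - 63*sqrt(3) ≈ -6535.1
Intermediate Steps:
L(p, r) = p**2
V(M, Z) = 2 + sqrt(-2 + M) (V(M, Z) = 2 + sqrt(M - 2) = 2 + sqrt(-2 + M))
O(l, W) = W*l
O(-7, 9)*(L(-10, 11) + o(V(5, -3))) = (9*(-7))*((-10)**2 + (2 + sqrt(-2 + 5))) = -63*(100 + (2 + sqrt(3))) = -63*(102 + sqrt(3)) = -6426 - 63*sqrt(3)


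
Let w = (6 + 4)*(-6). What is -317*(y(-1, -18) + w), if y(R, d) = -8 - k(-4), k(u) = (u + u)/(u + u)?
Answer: 21873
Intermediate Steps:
k(u) = 1 (k(u) = (2*u)/((2*u)) = (2*u)*(1/(2*u)) = 1)
y(R, d) = -9 (y(R, d) = -8 - 1*1 = -8 - 1 = -9)
w = -60 (w = 10*(-6) = -60)
-317*(y(-1, -18) + w) = -317*(-9 - 60) = -317*(-69) = 21873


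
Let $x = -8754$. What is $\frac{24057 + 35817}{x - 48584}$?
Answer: $- \frac{29937}{28669} \approx -1.0442$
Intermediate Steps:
$\frac{24057 + 35817}{x - 48584} = \frac{24057 + 35817}{-8754 - 48584} = \frac{59874}{-57338} = 59874 \left(- \frac{1}{57338}\right) = - \frac{29937}{28669}$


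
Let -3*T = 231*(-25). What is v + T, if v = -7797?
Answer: -5872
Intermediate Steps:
T = 1925 (T = -77*(-25) = -⅓*(-5775) = 1925)
v + T = -7797 + 1925 = -5872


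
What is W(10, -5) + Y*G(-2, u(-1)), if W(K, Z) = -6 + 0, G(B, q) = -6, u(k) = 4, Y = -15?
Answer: 84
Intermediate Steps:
W(K, Z) = -6
W(10, -5) + Y*G(-2, u(-1)) = -6 - 15*(-6) = -6 + 90 = 84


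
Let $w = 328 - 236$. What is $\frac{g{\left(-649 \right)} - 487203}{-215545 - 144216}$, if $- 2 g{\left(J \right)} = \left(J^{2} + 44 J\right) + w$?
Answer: $\frac{1367143}{719522} \approx 1.9001$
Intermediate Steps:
$w = 92$ ($w = 328 - 236 = 92$)
$g{\left(J \right)} = -46 - 22 J - \frac{J^{2}}{2}$ ($g{\left(J \right)} = - \frac{\left(J^{2} + 44 J\right) + 92}{2} = - \frac{92 + J^{2} + 44 J}{2} = -46 - 22 J - \frac{J^{2}}{2}$)
$\frac{g{\left(-649 \right)} - 487203}{-215545 - 144216} = \frac{\left(-46 - -14278 - \frac{\left(-649\right)^{2}}{2}\right) - 487203}{-215545 - 144216} = \frac{\left(-46 + 14278 - \frac{421201}{2}\right) - 487203}{-359761} = \left(\left(-46 + 14278 - \frac{421201}{2}\right) - 487203\right) \left(- \frac{1}{359761}\right) = \left(- \frac{392737}{2} - 487203\right) \left(- \frac{1}{359761}\right) = \left(- \frac{1367143}{2}\right) \left(- \frac{1}{359761}\right) = \frac{1367143}{719522}$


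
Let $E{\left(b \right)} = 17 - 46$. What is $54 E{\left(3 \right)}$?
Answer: $-1566$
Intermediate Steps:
$E{\left(b \right)} = -29$ ($E{\left(b \right)} = 17 - 46 = -29$)
$54 E{\left(3 \right)} = 54 \left(-29\right) = -1566$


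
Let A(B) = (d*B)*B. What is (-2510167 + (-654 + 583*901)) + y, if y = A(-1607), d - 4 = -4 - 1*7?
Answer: -20062681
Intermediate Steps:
d = -7 (d = 4 + (-4 - 1*7) = 4 + (-4 - 7) = 4 - 11 = -7)
A(B) = -7*B**2 (A(B) = (-7*B)*B = -7*B**2)
y = -18077143 (y = -7*(-1607)**2 = -7*2582449 = -18077143)
(-2510167 + (-654 + 583*901)) + y = (-2510167 + (-654 + 583*901)) - 18077143 = (-2510167 + (-654 + 525283)) - 18077143 = (-2510167 + 524629) - 18077143 = -1985538 - 18077143 = -20062681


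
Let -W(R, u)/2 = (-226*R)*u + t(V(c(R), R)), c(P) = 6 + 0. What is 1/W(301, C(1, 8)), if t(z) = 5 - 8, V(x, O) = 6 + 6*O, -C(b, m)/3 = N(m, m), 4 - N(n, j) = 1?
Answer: -1/1224462 ≈ -8.1669e-7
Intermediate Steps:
N(n, j) = 3 (N(n, j) = 4 - 1*1 = 4 - 1 = 3)
c(P) = 6
C(b, m) = -9 (C(b, m) = -3*3 = -9)
t(z) = -3
W(R, u) = 6 + 452*R*u (W(R, u) = -2*((-226*R)*u - 3) = -2*(-226*R*u - 3) = -2*(-3 - 226*R*u) = 6 + 452*R*u)
1/W(301, C(1, 8)) = 1/(6 + 452*301*(-9)) = 1/(6 - 1224468) = 1/(-1224462) = -1/1224462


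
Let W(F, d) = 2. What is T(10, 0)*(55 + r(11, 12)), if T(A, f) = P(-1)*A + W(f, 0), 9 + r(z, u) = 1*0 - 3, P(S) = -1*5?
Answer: -2064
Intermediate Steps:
P(S) = -5
r(z, u) = -12 (r(z, u) = -9 + (1*0 - 3) = -9 + (0 - 3) = -9 - 3 = -12)
T(A, f) = 2 - 5*A (T(A, f) = -5*A + 2 = 2 - 5*A)
T(10, 0)*(55 + r(11, 12)) = (2 - 5*10)*(55 - 12) = (2 - 50)*43 = -48*43 = -2064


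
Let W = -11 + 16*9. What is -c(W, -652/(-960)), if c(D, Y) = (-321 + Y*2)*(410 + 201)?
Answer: 23436127/120 ≈ 1.9530e+5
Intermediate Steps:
W = 133 (W = -11 + 144 = 133)
c(D, Y) = -196131 + 1222*Y (c(D, Y) = (-321 + 2*Y)*611 = -196131 + 1222*Y)
-c(W, -652/(-960)) = -(-196131 + 1222*(-652/(-960))) = -(-196131 + 1222*(-652*(-1/960))) = -(-196131 + 1222*(163/240)) = -(-196131 + 99593/120) = -1*(-23436127/120) = 23436127/120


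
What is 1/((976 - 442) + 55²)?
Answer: 1/3559 ≈ 0.00028098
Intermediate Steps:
1/((976 - 442) + 55²) = 1/(534 + 3025) = 1/3559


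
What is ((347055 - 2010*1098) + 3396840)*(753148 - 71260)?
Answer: 1048003895520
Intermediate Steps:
((347055 - 2010*1098) + 3396840)*(753148 - 71260) = ((347055 - 2206980) + 3396840)*681888 = (-1859925 + 3396840)*681888 = 1536915*681888 = 1048003895520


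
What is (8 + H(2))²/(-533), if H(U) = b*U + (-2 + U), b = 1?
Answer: -100/533 ≈ -0.18762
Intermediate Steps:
H(U) = -2 + 2*U (H(U) = 1*U + (-2 + U) = U + (-2 + U) = -2 + 2*U)
(8 + H(2))²/(-533) = (8 + (-2 + 2*2))²/(-533) = (8 + (-2 + 4))²*(-1/533) = (8 + 2)²*(-1/533) = 10²*(-1/533) = 100*(-1/533) = -100/533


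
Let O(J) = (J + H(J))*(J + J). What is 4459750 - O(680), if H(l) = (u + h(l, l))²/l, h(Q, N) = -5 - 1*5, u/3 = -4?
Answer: 3533982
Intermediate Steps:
u = -12 (u = 3*(-4) = -12)
h(Q, N) = -10 (h(Q, N) = -5 - 5 = -10)
H(l) = 484/l (H(l) = (-12 - 10)²/l = (-22)²/l = 484/l)
O(J) = 2*J*(J + 484/J) (O(J) = (J + 484/J)*(J + J) = (J + 484/J)*(2*J) = 2*J*(J + 484/J))
4459750 - O(680) = 4459750 - (968 + 2*680²) = 4459750 - (968 + 2*462400) = 4459750 - (968 + 924800) = 4459750 - 1*925768 = 4459750 - 925768 = 3533982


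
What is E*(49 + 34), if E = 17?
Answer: 1411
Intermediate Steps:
E*(49 + 34) = 17*(49 + 34) = 17*83 = 1411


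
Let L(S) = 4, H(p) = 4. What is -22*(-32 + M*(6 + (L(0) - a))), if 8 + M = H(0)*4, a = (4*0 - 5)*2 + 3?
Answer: -2288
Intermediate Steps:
a = -7 (a = (0 - 5)*2 + 3 = -5*2 + 3 = -10 + 3 = -7)
M = 8 (M = -8 + 4*4 = -8 + 16 = 8)
-22*(-32 + M*(6 + (L(0) - a))) = -22*(-32 + 8*(6 + (4 - 1*(-7)))) = -22*(-32 + 8*(6 + (4 + 7))) = -22*(-32 + 8*(6 + 11)) = -22*(-32 + 8*17) = -22*(-32 + 136) = -22*104 = -2288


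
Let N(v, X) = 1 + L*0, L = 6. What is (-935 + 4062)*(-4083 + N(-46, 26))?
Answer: -12764414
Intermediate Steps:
N(v, X) = 1 (N(v, X) = 1 + 6*0 = 1 + 0 = 1)
(-935 + 4062)*(-4083 + N(-46, 26)) = (-935 + 4062)*(-4083 + 1) = 3127*(-4082) = -12764414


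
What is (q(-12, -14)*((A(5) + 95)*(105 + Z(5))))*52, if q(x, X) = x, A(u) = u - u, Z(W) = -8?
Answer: -5750160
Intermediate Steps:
A(u) = 0
(q(-12, -14)*((A(5) + 95)*(105 + Z(5))))*52 = -12*(0 + 95)*(105 - 8)*52 = -1140*97*52 = -12*9215*52 = -110580*52 = -5750160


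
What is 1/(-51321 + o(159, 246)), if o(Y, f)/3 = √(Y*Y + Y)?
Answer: -17107/877872027 - 4*√1590/877872027 ≈ -1.9669e-5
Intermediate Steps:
o(Y, f) = 3*√(Y + Y²) (o(Y, f) = 3*√(Y*Y + Y) = 3*√(Y² + Y) = 3*√(Y + Y²))
1/(-51321 + o(159, 246)) = 1/(-51321 + 3*√(159*(1 + 159))) = 1/(-51321 + 3*√(159*160)) = 1/(-51321 + 3*√25440) = 1/(-51321 + 3*(4*√1590)) = 1/(-51321 + 12*√1590)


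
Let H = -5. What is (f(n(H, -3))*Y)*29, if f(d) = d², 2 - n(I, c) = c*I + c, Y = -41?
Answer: -118900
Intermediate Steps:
n(I, c) = 2 - c - I*c (n(I, c) = 2 - (c*I + c) = 2 - (I*c + c) = 2 - (c + I*c) = 2 + (-c - I*c) = 2 - c - I*c)
(f(n(H, -3))*Y)*29 = ((2 - 1*(-3) - 1*(-5)*(-3))²*(-41))*29 = ((2 + 3 - 15)²*(-41))*29 = ((-10)²*(-41))*29 = (100*(-41))*29 = -4100*29 = -118900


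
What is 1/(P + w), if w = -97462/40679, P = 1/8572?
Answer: -348700388/835403585 ≈ -0.41740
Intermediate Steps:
P = 1/8572 ≈ 0.00011666
w = -97462/40679 (w = -97462*1/40679 = -97462/40679 ≈ -2.3959)
1/(P + w) = 1/(1/8572 - 97462/40679) = 1/(-835403585/348700388) = -348700388/835403585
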